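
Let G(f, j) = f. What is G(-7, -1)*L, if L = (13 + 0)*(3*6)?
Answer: -1638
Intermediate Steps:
L = 234 (L = 13*18 = 234)
G(-7, -1)*L = -7*234 = -1638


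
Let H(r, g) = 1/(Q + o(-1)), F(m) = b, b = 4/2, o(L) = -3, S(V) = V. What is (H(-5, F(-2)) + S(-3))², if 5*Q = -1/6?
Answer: 91809/8281 ≈ 11.087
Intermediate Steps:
Q = -1/30 (Q = (-1/6)/5 = (-1*⅙)/5 = (⅕)*(-⅙) = -1/30 ≈ -0.033333)
b = 2 (b = 4*(½) = 2)
F(m) = 2
H(r, g) = -30/91 (H(r, g) = 1/(-1/30 - 3) = 1/(-91/30) = -30/91)
(H(-5, F(-2)) + S(-3))² = (-30/91 - 3)² = (-303/91)² = 91809/8281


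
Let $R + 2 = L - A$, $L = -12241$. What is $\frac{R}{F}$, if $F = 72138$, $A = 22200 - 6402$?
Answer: $- \frac{9347}{24046} \approx -0.38871$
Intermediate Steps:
$A = 15798$ ($A = 22200 - 6402 = 15798$)
$R = -28041$ ($R = -2 - 28039 = -28041$)
$\frac{R}{F} = - \frac{28041}{72138} = \left(-28041\right) \frac{1}{72138} = - \frac{9347}{24046}$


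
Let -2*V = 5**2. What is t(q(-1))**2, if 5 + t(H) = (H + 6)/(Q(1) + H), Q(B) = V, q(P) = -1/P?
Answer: 16641/529 ≈ 31.457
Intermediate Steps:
V = -25/2 (V = -1/2*5**2 = -1/2*25 = -25/2 ≈ -12.500)
Q(B) = -25/2
t(H) = -5 + (6 + H)/(-25/2 + H) (t(H) = -5 + (H + 6)/(-25/2 + H) = -5 + (6 + H)/(-25/2 + H))
t(q(-1))**2 = ((137 - (-8)/(-1))/(-25 + 2*(-1/(-1))))**2 = ((137 - (-8)*(-1))/(-25 + 2*(-1*(-1))))**2 = ((137 - 8*1)/(-25 + 2*1))**2 = ((137 - 8)/(-25 + 2))**2 = (129/(-23))**2 = (-1/23*129)**2 = (-129/23)**2 = 16641/529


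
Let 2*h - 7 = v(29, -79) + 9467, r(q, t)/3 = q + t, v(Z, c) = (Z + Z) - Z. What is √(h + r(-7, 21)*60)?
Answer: √29086/2 ≈ 85.273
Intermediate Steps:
v(Z, c) = Z (v(Z, c) = 2*Z - Z = Z)
r(q, t) = 3*q + 3*t (r(q, t) = 3*(q + t) = 3*q + 3*t)
h = 9503/2 (h = 7/2 + (29 + 9467)/2 = 7/2 + (½)*9496 = 7/2 + 4748 = 9503/2 ≈ 4751.5)
√(h + r(-7, 21)*60) = √(9503/2 + (3*(-7) + 3*21)*60) = √(9503/2 + (-21 + 63)*60) = √(9503/2 + 42*60) = √(9503/2 + 2520) = √(14543/2) = √29086/2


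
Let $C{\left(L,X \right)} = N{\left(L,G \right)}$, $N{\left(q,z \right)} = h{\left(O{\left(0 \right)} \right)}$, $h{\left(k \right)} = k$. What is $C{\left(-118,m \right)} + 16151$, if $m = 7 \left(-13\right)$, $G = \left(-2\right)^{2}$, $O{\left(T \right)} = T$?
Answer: $16151$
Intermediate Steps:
$G = 4$
$N{\left(q,z \right)} = 0$
$m = -91$
$C{\left(L,X \right)} = 0$
$C{\left(-118,m \right)} + 16151 = 0 + 16151 = 16151$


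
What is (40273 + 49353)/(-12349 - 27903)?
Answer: -44813/20126 ≈ -2.2266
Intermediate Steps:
(40273 + 49353)/(-12349 - 27903) = 89626/(-40252) = 89626*(-1/40252) = -44813/20126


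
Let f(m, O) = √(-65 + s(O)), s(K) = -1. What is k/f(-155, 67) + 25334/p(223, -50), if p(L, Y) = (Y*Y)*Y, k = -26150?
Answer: -12667/62500 + 13075*I*√66/33 ≈ -0.20267 + 3218.8*I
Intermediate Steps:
f(m, O) = I*√66 (f(m, O) = √(-65 - 1) = √(-66) = I*√66)
p(L, Y) = Y³ (p(L, Y) = Y²*Y = Y³)
k/f(-155, 67) + 25334/p(223, -50) = -26150*(-I*√66/66) + 25334/((-50)³) = -(-13075)*I*√66/33 + 25334/(-125000) = 13075*I*√66/33 + 25334*(-1/125000) = 13075*I*√66/33 - 12667/62500 = -12667/62500 + 13075*I*√66/33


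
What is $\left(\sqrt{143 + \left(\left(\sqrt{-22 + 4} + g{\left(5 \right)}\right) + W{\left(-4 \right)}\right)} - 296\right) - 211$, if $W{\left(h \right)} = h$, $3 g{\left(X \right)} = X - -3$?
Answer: $-507 + \frac{\sqrt{1275 + 27 i \sqrt{2}}}{3} \approx -495.1 + 0.17821 i$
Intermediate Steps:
$g{\left(X \right)} = 1 + \frac{X}{3}$ ($g{\left(X \right)} = \frac{X - -3}{3} = \frac{X + 3}{3} = \frac{3 + X}{3} = 1 + \frac{X}{3}$)
$\left(\sqrt{143 + \left(\left(\sqrt{-22 + 4} + g{\left(5 \right)}\right) + W{\left(-4 \right)}\right)} - 296\right) - 211 = \left(\sqrt{143 - \left(\frac{4}{3} - \sqrt{-22 + 4}\right)} - 296\right) - 211 = \left(\sqrt{143 - \left(\frac{4}{3} - 3 i \sqrt{2}\right)} - 296\right) - 211 = \left(\sqrt{\frac{425}{3} + 3 i \sqrt{2}} - 296\right) - 211 = \left(-296 + \sqrt{\frac{425}{3} + 3 i \sqrt{2}}\right) - 211 = -507 + \sqrt{\frac{425}{3} + 3 i \sqrt{2}}$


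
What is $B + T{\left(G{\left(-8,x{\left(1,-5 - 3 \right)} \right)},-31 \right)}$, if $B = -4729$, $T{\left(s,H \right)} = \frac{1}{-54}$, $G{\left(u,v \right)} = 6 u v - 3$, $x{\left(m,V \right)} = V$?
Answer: $- \frac{255367}{54} \approx -4729.0$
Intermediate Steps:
$G{\left(u,v \right)} = -3 + 6 u v$ ($G{\left(u,v \right)} = 6 u v - 3 = -3 + 6 u v$)
$T{\left(s,H \right)} = - \frac{1}{54}$
$B + T{\left(G{\left(-8,x{\left(1,-5 - 3 \right)} \right)},-31 \right)} = -4729 - \frac{1}{54} = - \frac{255367}{54}$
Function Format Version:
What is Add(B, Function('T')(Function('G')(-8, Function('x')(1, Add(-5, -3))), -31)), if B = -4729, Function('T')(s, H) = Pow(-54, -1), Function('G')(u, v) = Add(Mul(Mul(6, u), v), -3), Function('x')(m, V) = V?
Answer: Rational(-255367, 54) ≈ -4729.0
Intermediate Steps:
Function('G')(u, v) = Add(-3, Mul(6, u, v)) (Function('G')(u, v) = Add(Mul(6, u, v), -3) = Add(-3, Mul(6, u, v)))
Function('T')(s, H) = Rational(-1, 54)
Add(B, Function('T')(Function('G')(-8, Function('x')(1, Add(-5, -3))), -31)) = Add(-4729, Rational(-1, 54)) = Rational(-255367, 54)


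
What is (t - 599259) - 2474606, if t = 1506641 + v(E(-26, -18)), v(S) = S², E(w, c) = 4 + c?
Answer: -1567028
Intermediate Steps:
t = 1506837 (t = 1506641 + (4 - 18)² = 1506641 + (-14)² = 1506641 + 196 = 1506837)
(t - 599259) - 2474606 = (1506837 - 599259) - 2474606 = 907578 - 2474606 = -1567028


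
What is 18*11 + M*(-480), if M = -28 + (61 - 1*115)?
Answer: 39558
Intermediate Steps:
M = -82 (M = -28 + (61 - 115) = -28 - 54 = -82)
18*11 + M*(-480) = 18*11 - 82*(-480) = 198 + 39360 = 39558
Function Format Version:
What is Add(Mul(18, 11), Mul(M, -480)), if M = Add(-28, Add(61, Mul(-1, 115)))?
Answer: 39558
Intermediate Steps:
M = -82 (M = Add(-28, Add(61, -115)) = Add(-28, -54) = -82)
Add(Mul(18, 11), Mul(M, -480)) = Add(Mul(18, 11), Mul(-82, -480)) = Add(198, 39360) = 39558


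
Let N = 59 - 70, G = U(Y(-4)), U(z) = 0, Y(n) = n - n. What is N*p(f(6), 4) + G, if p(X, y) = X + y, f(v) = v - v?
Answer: -44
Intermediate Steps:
Y(n) = 0
f(v) = 0
G = 0
N = -11
N*p(f(6), 4) + G = -11*(0 + 4) + 0 = -11*4 + 0 = -44 + 0 = -44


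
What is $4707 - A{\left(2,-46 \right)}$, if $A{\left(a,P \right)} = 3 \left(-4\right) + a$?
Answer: $4717$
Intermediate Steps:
$A{\left(a,P \right)} = -12 + a$
$4707 - A{\left(2,-46 \right)} = 4707 - \left(-12 + 2\right) = 4707 - -10 = 4707 + 10 = 4717$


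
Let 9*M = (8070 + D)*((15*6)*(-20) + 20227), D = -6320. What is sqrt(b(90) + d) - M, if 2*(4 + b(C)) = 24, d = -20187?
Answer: -32247250/9 + I*sqrt(20179) ≈ -3.583e+6 + 142.05*I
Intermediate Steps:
b(C) = 8 (b(C) = -4 + (1/2)*24 = -4 + 12 = 8)
M = 32247250/9 (M = ((8070 - 6320)*((15*6)*(-20) + 20227))/9 = (1750*(90*(-20) + 20227))/9 = (1750*(-1800 + 20227))/9 = (1750*18427)/9 = (1/9)*32247250 = 32247250/9 ≈ 3.5830e+6)
sqrt(b(90) + d) - M = sqrt(8 - 20187) - 1*32247250/9 = sqrt(-20179) - 32247250/9 = I*sqrt(20179) - 32247250/9 = -32247250/9 + I*sqrt(20179)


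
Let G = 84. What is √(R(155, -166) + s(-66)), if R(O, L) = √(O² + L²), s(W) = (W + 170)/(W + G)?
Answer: √(52 + 9*√51581)/3 ≈ 15.261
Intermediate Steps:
s(W) = (170 + W)/(84 + W) (s(W) = (W + 170)/(W + 84) = (170 + W)/(84 + W))
R(O, L) = √(L² + O²)
√(R(155, -166) + s(-66)) = √(√((-166)² + 155²) + (170 - 66)/(84 - 66)) = √(√(27556 + 24025) + 104/18) = √(√51581 + (1/18)*104) = √(√51581 + 52/9) = √(52/9 + √51581)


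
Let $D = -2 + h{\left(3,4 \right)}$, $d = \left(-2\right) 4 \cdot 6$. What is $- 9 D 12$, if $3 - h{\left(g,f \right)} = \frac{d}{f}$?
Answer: $-1404$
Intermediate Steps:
$d = -48$ ($d = \left(-8\right) 6 = -48$)
$h{\left(g,f \right)} = 3 + \frac{48}{f}$ ($h{\left(g,f \right)} = 3 - - \frac{48}{f} = 3 + \frac{48}{f}$)
$D = 13$ ($D = -2 + \left(3 + \frac{48}{4}\right) = -2 + \left(3 + 48 \cdot \frac{1}{4}\right) = -2 + \left(3 + 12\right) = -2 + 15 = 13$)
$- 9 D 12 = \left(-9\right) 13 \cdot 12 = \left(-117\right) 12 = -1404$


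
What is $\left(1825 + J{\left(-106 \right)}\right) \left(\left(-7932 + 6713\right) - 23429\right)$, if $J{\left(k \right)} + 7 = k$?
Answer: $-42197376$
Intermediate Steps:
$J{\left(k \right)} = -7 + k$
$\left(1825 + J{\left(-106 \right)}\right) \left(\left(-7932 + 6713\right) - 23429\right) = \left(1825 - 113\right) \left(\left(-7932 + 6713\right) - 23429\right) = \left(1825 - 113\right) \left(-1219 - 23429\right) = 1712 \left(-24648\right) = -42197376$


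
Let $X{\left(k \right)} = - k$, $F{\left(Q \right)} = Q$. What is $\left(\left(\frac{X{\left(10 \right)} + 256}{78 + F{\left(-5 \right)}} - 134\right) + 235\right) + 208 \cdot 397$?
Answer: $\frac{6035667}{73} \approx 82680.0$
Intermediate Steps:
$\left(\left(\frac{X{\left(10 \right)} + 256}{78 + F{\left(-5 \right)}} - 134\right) + 235\right) + 208 \cdot 397 = \left(\left(\frac{\left(-1\right) 10 + 256}{78 - 5} - 134\right) + 235\right) + 208 \cdot 397 = \left(\left(\frac{-10 + 256}{73} - 134\right) + 235\right) + 82576 = \left(\left(246 \cdot \frac{1}{73} - 134\right) + 235\right) + 82576 = \left(\left(\frac{246}{73} - 134\right) + 235\right) + 82576 = \left(- \frac{9536}{73} + 235\right) + 82576 = \frac{7619}{73} + 82576 = \frac{6035667}{73}$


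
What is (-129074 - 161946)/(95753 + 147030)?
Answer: -291020/242783 ≈ -1.1987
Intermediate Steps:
(-129074 - 161946)/(95753 + 147030) = -291020/242783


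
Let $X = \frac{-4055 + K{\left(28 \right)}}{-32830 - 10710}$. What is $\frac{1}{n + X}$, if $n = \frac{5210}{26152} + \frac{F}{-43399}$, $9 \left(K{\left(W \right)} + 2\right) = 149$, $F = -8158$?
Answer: $\frac{7941957109380}{3812100297197} \approx 2.0834$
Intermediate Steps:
$K{\left(W \right)} = \frac{131}{9}$ ($K{\left(W \right)} = -2 + \frac{1}{9} \cdot 149 = -2 + \frac{149}{9} = \frac{131}{9}$)
$n = \frac{219728403}{567485324}$ ($n = \frac{5210}{26152} - \frac{8158}{-43399} = 5210 \cdot \frac{1}{26152} - - \frac{8158}{43399} = \frac{2605}{13076} + \frac{8158}{43399} = \frac{219728403}{567485324} \approx 0.3872$)
$X = \frac{9091}{97965}$ ($X = \frac{-4055 + \frac{131}{9}}{-32830 - 10710} = - \frac{36364}{9 \left(-43540\right)} = \left(- \frac{36364}{9}\right) \left(- \frac{1}{43540}\right) = \frac{9091}{97965} \approx 0.092798$)
$\frac{1}{n + X} = \frac{1}{\frac{219728403}{567485324} + \frac{9091}{97965}} = \frac{1}{\frac{3812100297197}{7941957109380}} = \frac{7941957109380}{3812100297197}$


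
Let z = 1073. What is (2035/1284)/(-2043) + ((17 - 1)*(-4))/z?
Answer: -170069123/2814706476 ≈ -0.060422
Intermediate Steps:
(2035/1284)/(-2043) + ((17 - 1)*(-4))/z = (2035/1284)/(-2043) + ((17 - 1)*(-4))/1073 = (2035*(1/1284))*(-1/2043) + (16*(-4))*(1/1073) = (2035/1284)*(-1/2043) - 64*1/1073 = -2035/2623212 - 64/1073 = -170069123/2814706476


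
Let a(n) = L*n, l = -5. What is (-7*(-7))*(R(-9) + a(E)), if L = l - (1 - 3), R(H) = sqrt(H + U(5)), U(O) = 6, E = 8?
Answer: -1176 + 49*I*sqrt(3) ≈ -1176.0 + 84.87*I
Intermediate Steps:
R(H) = sqrt(6 + H) (R(H) = sqrt(H + 6) = sqrt(6 + H))
L = -3 (L = -5 - (1 - 3) = -5 - 1*(-2) = -5 + 2 = -3)
a(n) = -3*n
(-7*(-7))*(R(-9) + a(E)) = (-7*(-7))*(sqrt(6 - 9) - 3*8) = 49*(sqrt(-3) - 24) = 49*(I*sqrt(3) - 24) = 49*(-24 + I*sqrt(3)) = -1176 + 49*I*sqrt(3)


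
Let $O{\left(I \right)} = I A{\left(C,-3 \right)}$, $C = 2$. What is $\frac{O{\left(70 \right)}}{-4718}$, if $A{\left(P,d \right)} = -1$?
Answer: $\frac{5}{337} \approx 0.014837$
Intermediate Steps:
$O{\left(I \right)} = - I$ ($O{\left(I \right)} = I \left(-1\right) = - I$)
$\frac{O{\left(70 \right)}}{-4718} = \frac{\left(-1\right) 70}{-4718} = \left(-70\right) \left(- \frac{1}{4718}\right) = \frac{5}{337}$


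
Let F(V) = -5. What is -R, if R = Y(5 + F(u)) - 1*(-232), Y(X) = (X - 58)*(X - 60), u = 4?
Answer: -3712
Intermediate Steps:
Y(X) = (-60 + X)*(-58 + X) (Y(X) = (-58 + X)*(-60 + X) = (-60 + X)*(-58 + X))
R = 3712 (R = (3480 + (5 - 5)**2 - 118*(5 - 5)) - 1*(-232) = (3480 + 0**2 - 118*0) + 232 = (3480 + 0 + 0) + 232 = 3480 + 232 = 3712)
-R = -1*3712 = -3712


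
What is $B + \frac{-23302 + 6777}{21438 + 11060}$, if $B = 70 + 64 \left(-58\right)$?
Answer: $- \frac{118374241}{32498} \approx -3642.5$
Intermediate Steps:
$B = -3642$ ($B = 70 - 3712 = -3642$)
$B + \frac{-23302 + 6777}{21438 + 11060} = -3642 + \frac{-23302 + 6777}{21438 + 11060} = -3642 - \frac{16525}{32498} = - \frac{118374241}{32498}$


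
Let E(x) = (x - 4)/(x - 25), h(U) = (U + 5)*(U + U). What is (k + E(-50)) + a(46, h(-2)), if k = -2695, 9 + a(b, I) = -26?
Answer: -68232/25 ≈ -2729.3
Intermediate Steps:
h(U) = 2*U*(5 + U) (h(U) = (5 + U)*(2*U) = 2*U*(5 + U))
a(b, I) = -35 (a(b, I) = -9 - 26 = -35)
E(x) = (-4 + x)/(-25 + x)
(k + E(-50)) + a(46, h(-2)) = (-2695 + (-4 - 50)/(-25 - 50)) - 35 = (-2695 - 54/(-75)) - 35 = (-2695 - 1/75*(-54)) - 35 = (-2695 + 18/25) - 35 = -67357/25 - 35 = -68232/25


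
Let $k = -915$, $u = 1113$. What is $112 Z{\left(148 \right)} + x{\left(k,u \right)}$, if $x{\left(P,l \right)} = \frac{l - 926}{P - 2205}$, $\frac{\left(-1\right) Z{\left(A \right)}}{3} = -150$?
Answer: $\frac{157247813}{3120} \approx 50400.0$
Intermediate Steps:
$Z{\left(A \right)} = 450$ ($Z{\left(A \right)} = \left(-3\right) \left(-150\right) = 450$)
$x{\left(P,l \right)} = \frac{-926 + l}{-2205 + P}$
$112 Z{\left(148 \right)} + x{\left(k,u \right)} = 112 \cdot 450 + \frac{-926 + 1113}{-2205 - 915} = 50400 + \frac{1}{-3120} \cdot 187 = 50400 - \frac{187}{3120} = \frac{157247813}{3120}$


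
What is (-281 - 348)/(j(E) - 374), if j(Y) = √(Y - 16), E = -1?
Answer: 13838/8229 + 37*I*√17/8229 ≈ 1.6816 + 0.018539*I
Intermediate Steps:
j(Y) = √(-16 + Y)
(-281 - 348)/(j(E) - 374) = (-281 - 348)/(√(-16 - 1) - 374) = -629/(√(-17) - 374) = -629/(I*√17 - 374) = -629/(-374 + I*√17)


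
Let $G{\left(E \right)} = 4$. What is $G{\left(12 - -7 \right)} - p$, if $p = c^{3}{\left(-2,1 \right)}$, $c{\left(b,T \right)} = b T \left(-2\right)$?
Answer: $-60$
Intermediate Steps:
$c{\left(b,T \right)} = - 2 T b$ ($c{\left(b,T \right)} = T b \left(-2\right) = - 2 T b$)
$p = 64$ ($p = \left(\left(-2\right) 1 \left(-2\right)\right)^{3} = 4^{3} = 64$)
$G{\left(12 - -7 \right)} - p = 4 - 64 = -60$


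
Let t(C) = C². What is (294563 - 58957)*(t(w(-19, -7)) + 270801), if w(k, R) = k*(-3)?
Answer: 64567824300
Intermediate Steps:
w(k, R) = -3*k
(294563 - 58957)*(t(w(-19, -7)) + 270801) = (294563 - 58957)*((-3*(-19))² + 270801) = 235606*(57² + 270801) = 235606*(3249 + 270801) = 235606*274050 = 64567824300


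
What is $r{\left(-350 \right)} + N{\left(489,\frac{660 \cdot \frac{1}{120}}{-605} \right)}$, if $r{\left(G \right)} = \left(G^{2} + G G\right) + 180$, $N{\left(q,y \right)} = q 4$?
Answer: $247136$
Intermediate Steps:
$N{\left(q,y \right)} = 4 q$
$r{\left(G \right)} = 180 + 2 G^{2}$ ($r{\left(G \right)} = \left(G^{2} + G^{2}\right) + 180 = 2 G^{2} + 180 = 180 + 2 G^{2}$)
$r{\left(-350 \right)} + N{\left(489,\frac{660 \cdot \frac{1}{120}}{-605} \right)} = \left(180 + 2 \left(-350\right)^{2}\right) + 4 \cdot 489 = \left(180 + 2 \cdot 122500\right) + 1956 = \left(180 + 245000\right) + 1956 = 245180 + 1956 = 247136$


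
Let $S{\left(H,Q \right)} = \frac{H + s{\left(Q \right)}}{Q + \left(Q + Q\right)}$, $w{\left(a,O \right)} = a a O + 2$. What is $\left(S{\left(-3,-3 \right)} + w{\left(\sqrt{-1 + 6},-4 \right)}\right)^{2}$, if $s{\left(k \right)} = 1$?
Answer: $\frac{25600}{81} \approx 316.05$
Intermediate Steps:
$w{\left(a,O \right)} = 2 + O a^{2}$ ($w{\left(a,O \right)} = a^{2} O + 2 = O a^{2} + 2 = 2 + O a^{2}$)
$S{\left(H,Q \right)} = \frac{1 + H}{3 Q}$ ($S{\left(H,Q \right)} = \frac{H + 1}{Q + \left(Q + Q\right)} = \frac{1 + H}{Q + 2 Q} = \frac{1 + H}{3 Q}$)
$\left(S{\left(-3,-3 \right)} + w{\left(\sqrt{-1 + 6},-4 \right)}\right)^{2} = \left(\frac{1 - 3}{3 \left(-3\right)} + \left(2 - 4 \left(\sqrt{-1 + 6}\right)^{2}\right)\right)^{2} = \left(\frac{1}{3} \left(- \frac{1}{3}\right) \left(-2\right) + \left(2 - 4 \left(\sqrt{5}\right)^{2}\right)\right)^{2} = \left(\frac{2}{9} + \left(2 - 20\right)\right)^{2} = \left(\frac{2}{9} - 18\right)^{2} = \left(- \frac{160}{9}\right)^{2} = \frac{25600}{81}$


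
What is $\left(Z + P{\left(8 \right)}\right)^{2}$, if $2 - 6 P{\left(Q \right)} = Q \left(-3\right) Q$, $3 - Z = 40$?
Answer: $\frac{196}{9} \approx 21.778$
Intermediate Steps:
$Z = -37$ ($Z = 3 - 40 = -37$)
$P{\left(Q \right)} = \frac{1}{3} + \frac{Q^{2}}{2}$ ($P{\left(Q \right)} = \frac{1}{3} - \frac{Q \left(-3\right) Q}{6} = \frac{1}{3} - \frac{- 3 Q Q}{6} = \frac{1}{3} - \frac{\left(-3\right) Q^{2}}{6} = \frac{1}{3} + \frac{Q^{2}}{2}$)
$\left(Z + P{\left(8 \right)}\right)^{2} = \left(-37 + \left(\frac{1}{3} + \frac{8^{2}}{2}\right)\right)^{2} = \left(-37 + \left(\frac{1}{3} + \frac{1}{2} \cdot 64\right)\right)^{2} = \left(-37 + \left(\frac{1}{3} + 32\right)\right)^{2} = \left(-37 + \frac{97}{3}\right)^{2} = \left(- \frac{14}{3}\right)^{2} = \frac{196}{9}$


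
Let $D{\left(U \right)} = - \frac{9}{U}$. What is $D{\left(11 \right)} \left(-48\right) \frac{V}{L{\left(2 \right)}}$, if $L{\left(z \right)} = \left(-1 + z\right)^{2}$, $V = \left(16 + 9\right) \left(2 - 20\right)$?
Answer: $- \frac{194400}{11} \approx -17673.0$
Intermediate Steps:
$V = -450$ ($V = 25 \left(-18\right) = -450$)
$D{\left(11 \right)} \left(-48\right) \frac{V}{L{\left(2 \right)}} = - \frac{9}{11} \left(-48\right) \left(- \frac{450}{\left(-1 + 2\right)^{2}}\right) = \left(-9\right) \frac{1}{11} \left(-48\right) \left(- \frac{450}{1^{2}}\right) = \left(- \frac{9}{11}\right) \left(-48\right) \left(- \frac{450}{1}\right) = \frac{432 \left(\left(-450\right) 1\right)}{11} = \frac{432}{11} \left(-450\right) = - \frac{194400}{11}$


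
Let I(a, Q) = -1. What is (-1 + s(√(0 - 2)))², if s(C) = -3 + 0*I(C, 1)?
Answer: 16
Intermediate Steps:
s(C) = -3 (s(C) = -3 + 0*(-1) = -3 + 0 = -3)
(-1 + s(√(0 - 2)))² = (-1 - 3)² = (-4)² = 16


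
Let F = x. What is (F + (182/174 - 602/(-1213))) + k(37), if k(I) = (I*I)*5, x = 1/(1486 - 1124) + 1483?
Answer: 318207128381/38202222 ≈ 8329.5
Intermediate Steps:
x = 536847/362 (x = 1/362 + 1483 = 536847/362 ≈ 1483.0)
F = 536847/362 ≈ 1483.0
k(I) = 5*I**2 (k(I) = I**2*5 = 5*I**2)
(F + (182/174 - 602/(-1213))) + k(37) = (536847/362 + (182/174 - 602/(-1213))) + 5*37**2 = (536847/362 + (182*(1/174) - 602*(-1/1213))) + 5*1369 = (536847/362 + (91/87 + 602/1213)) + 6845 = (536847/362 + 162757/105531) + 6845 = 56712918791/38202222 + 6845 = 318207128381/38202222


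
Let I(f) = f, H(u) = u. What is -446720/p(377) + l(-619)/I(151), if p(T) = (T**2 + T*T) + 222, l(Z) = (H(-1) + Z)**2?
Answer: 341520804/134239 ≈ 2544.1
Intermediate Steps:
l(Z) = (-1 + Z)**2
p(T) = 222 + 2*T**2 (p(T) = (T**2 + T**2) + 222 = 2*T**2 + 222 = 222 + 2*T**2)
-446720/p(377) + l(-619)/I(151) = -446720/(222 + 2*377**2) + (-1 - 619)**2/151 = -446720/(222 + 2*142129) + (-620)**2*(1/151) = -446720/(222 + 284258) + 384400*(1/151) = -446720/284480 + 384400/151 = -446720*1/284480 + 384400/151 = -1396/889 + 384400/151 = 341520804/134239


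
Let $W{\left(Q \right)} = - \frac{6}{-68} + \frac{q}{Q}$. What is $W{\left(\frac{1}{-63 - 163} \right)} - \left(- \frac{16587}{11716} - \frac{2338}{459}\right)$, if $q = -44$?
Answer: $\frac{53510771875}{5377644} \approx 9950.6$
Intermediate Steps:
$W{\left(Q \right)} = \frac{3}{34} - \frac{44}{Q}$ ($W{\left(Q \right)} = - \frac{6}{-68} - \frac{44}{Q} = \left(-6\right) \left(- \frac{1}{68}\right) - \frac{44}{Q} = \frac{3}{34} - \frac{44}{Q}$)
$W{\left(\frac{1}{-63 - 163} \right)} - \left(- \frac{16587}{11716} - \frac{2338}{459}\right) = \left(\frac{3}{34} - \frac{44}{\frac{1}{-63 - 163}}\right) - \left(- \frac{16587}{11716} - \frac{2338}{459}\right) = \left(\frac{3}{34} - \frac{44}{\frac{1}{-226}}\right) - - \frac{35005441}{5377644} = \left(\frac{3}{34} - \frac{44}{- \frac{1}{226}}\right) + \left(\frac{16587}{11716} + \frac{2338}{459}\right) = \left(\frac{3}{34} - -9944\right) + \frac{35005441}{5377644} = \left(\frac{3}{34} + 9944\right) + \frac{35005441}{5377644} = \frac{338099}{34} + \frac{35005441}{5377644} = \frac{53510771875}{5377644}$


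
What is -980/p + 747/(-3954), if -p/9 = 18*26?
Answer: 60713/1387854 ≈ 0.043746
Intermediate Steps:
p = -4212 (p = -162*26 = -9*468 = -4212)
-980/p + 747/(-3954) = -980/(-4212) + 747/(-3954) = -980*(-1/4212) + 747*(-1/3954) = 245/1053 - 249/1318 = 60713/1387854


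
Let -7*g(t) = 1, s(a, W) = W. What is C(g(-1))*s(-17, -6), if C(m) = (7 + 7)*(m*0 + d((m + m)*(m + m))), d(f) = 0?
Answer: 0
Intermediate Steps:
g(t) = -1/7 (g(t) = -1/7*1 = -1/7)
C(m) = 0 (C(m) = (7 + 7)*(m*0 + 0) = 14*(0 + 0) = 14*0 = 0)
C(g(-1))*s(-17, -6) = 0*(-6) = 0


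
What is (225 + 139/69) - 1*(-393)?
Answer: 42781/69 ≈ 620.01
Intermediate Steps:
(225 + 139/69) - 1*(-393) = (225 + 139*(1/69)) + 393 = (225 + 139/69) + 393 = 15664/69 + 393 = 42781/69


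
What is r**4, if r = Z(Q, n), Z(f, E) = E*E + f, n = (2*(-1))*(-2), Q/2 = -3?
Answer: 10000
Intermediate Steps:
Q = -6 (Q = 2*(-3) = -6)
n = 4 (n = -2*(-2) = 4)
Z(f, E) = f + E**2 (Z(f, E) = E**2 + f = f + E**2)
r = 10 (r = -6 + 4**2 = -6 + 16 = 10)
r**4 = 10**4 = 10000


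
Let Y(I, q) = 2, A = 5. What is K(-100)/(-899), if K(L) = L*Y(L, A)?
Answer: 200/899 ≈ 0.22247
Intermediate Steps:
K(L) = 2*L (K(L) = L*2 = 2*L)
K(-100)/(-899) = (2*(-100))/(-899) = -200*(-1/899) = 200/899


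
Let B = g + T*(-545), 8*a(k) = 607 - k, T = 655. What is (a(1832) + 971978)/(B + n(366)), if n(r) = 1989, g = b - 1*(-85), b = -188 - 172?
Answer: -7774599/2842088 ≈ -2.7355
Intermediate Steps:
b = -360
a(k) = 607/8 - k/8 (a(k) = (607 - k)/8 = 607/8 - k/8)
g = -275 (g = -360 - 1*(-85) = -360 + 85 = -275)
B = -357250 (B = -275 + 655*(-545) = -275 - 356975 = -357250)
(a(1832) + 971978)/(B + n(366)) = ((607/8 - 1/8*1832) + 971978)/(-357250 + 1989) = ((607/8 - 229) + 971978)/(-355261) = (-1225/8 + 971978)*(-1/355261) = (7774599/8)*(-1/355261) = -7774599/2842088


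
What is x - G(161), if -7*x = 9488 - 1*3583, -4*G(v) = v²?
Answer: 157827/28 ≈ 5636.7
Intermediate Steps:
G(v) = -v²/4
x = -5905/7 (x = -(9488 - 1*3583)/7 = -(9488 - 3583)/7 = -⅐*5905 = -5905/7 ≈ -843.57)
x - G(161) = -5905/7 - (-1)*161²/4 = -5905/7 - (-1)*25921/4 = -5905/7 - 1*(-25921/4) = -5905/7 + 25921/4 = 157827/28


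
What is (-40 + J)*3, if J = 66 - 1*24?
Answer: 6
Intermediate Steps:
J = 42 (J = 66 - 24 = 42)
(-40 + J)*3 = (-40 + 42)*3 = 2*3 = 6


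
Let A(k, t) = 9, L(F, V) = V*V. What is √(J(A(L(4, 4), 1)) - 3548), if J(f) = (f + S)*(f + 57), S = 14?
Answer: I*√2030 ≈ 45.056*I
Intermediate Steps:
L(F, V) = V²
J(f) = (14 + f)*(57 + f) (J(f) = (f + 14)*(f + 57) = (14 + f)*(57 + f))
√(J(A(L(4, 4), 1)) - 3548) = √((798 + 9² + 71*9) - 3548) = √((798 + 81 + 639) - 3548) = √(1518 - 3548) = √(-2030) = I*√2030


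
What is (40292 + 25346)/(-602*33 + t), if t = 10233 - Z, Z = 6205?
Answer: -32819/7919 ≈ -4.1443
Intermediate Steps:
t = 4028 (t = 10233 - 1*6205 = 10233 - 6205 = 4028)
(40292 + 25346)/(-602*33 + t) = (40292 + 25346)/(-602*33 + 4028) = 65638/(-19866 + 4028) = 65638/(-15838) = 65638*(-1/15838) = -32819/7919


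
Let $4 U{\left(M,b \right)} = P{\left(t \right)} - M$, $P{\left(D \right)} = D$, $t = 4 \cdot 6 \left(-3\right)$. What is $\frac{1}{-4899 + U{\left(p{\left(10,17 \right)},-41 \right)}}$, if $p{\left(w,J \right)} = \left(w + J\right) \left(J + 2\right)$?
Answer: $- \frac{4}{20181} \approx -0.00019821$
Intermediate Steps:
$t = -72$ ($t = 24 \left(-3\right) = -72$)
$p{\left(w,J \right)} = \left(2 + J\right) \left(J + w\right)$ ($p{\left(w,J \right)} = \left(J + w\right) \left(2 + J\right) = \left(2 + J\right) \left(J + w\right)$)
$U{\left(M,b \right)} = -18 - \frac{M}{4}$ ($U{\left(M,b \right)} = \frac{-72 - M}{4} = -18 - \frac{M}{4}$)
$\frac{1}{-4899 + U{\left(p{\left(10,17 \right)},-41 \right)}} = \frac{1}{-4899 - \left(18 + \frac{17^{2} + 2 \cdot 17 + 2 \cdot 10 + 17 \cdot 10}{4}\right)} = \frac{1}{-4899 - \left(18 + \frac{289 + 34 + 20 + 170}{4}\right)} = \frac{1}{-4899 - \frac{585}{4}} = \frac{1}{- \frac{20181}{4}} = - \frac{4}{20181}$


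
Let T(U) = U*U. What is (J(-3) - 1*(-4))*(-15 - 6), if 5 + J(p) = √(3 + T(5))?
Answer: 21 - 42*√7 ≈ -90.122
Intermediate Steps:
T(U) = U²
J(p) = -5 + 2*√7 (J(p) = -5 + √(3 + 5²) = -5 + √(3 + 25) = -5 + √28 = -5 + 2*√7)
(J(-3) - 1*(-4))*(-15 - 6) = ((-5 + 2*√7) - 1*(-4))*(-15 - 6) = ((-5 + 2*√7) + 4)*(-21) = (-1 + 2*√7)*(-21) = 21 - 42*√7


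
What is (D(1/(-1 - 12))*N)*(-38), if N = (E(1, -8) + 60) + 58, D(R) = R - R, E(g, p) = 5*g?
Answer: 0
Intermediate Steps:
D(R) = 0
N = 123 (N = (5*1 + 60) + 58 = (5 + 60) + 58 = 65 + 58 = 123)
(D(1/(-1 - 12))*N)*(-38) = (0*123)*(-38) = 0*(-38) = 0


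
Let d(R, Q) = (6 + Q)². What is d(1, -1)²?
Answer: 625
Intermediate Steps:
d(1, -1)² = ((6 - 1)²)² = (5²)² = 25² = 625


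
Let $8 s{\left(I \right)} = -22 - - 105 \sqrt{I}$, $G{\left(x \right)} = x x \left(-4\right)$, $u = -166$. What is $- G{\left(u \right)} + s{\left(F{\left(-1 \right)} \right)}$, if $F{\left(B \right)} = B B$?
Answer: $\frac{881875}{8} \approx 1.1023 \cdot 10^{5}$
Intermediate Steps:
$G{\left(x \right)} = - 4 x^{2}$ ($G{\left(x \right)} = x^{2} \left(-4\right) = - 4 x^{2}$)
$F{\left(B \right)} = B^{2}$
$s{\left(I \right)} = - \frac{11}{4} + \frac{105 \sqrt{I}}{8}$ ($s{\left(I \right)} = \frac{-22 - - 105 \sqrt{I}}{8} = \frac{-22 + 105 \sqrt{I}}{8} = - \frac{11}{4} + \frac{105 \sqrt{I}}{8}$)
$- G{\left(u \right)} + s{\left(F{\left(-1 \right)} \right)} = - \left(-4\right) \left(-166\right)^{2} - \left(\frac{11}{4} - \frac{105 \sqrt{\left(-1\right)^{2}}}{8}\right) = - \left(-4\right) 27556 - \left(\frac{11}{4} - \frac{105 \sqrt{1}}{8}\right) = \left(-1\right) \left(-110224\right) + \left(- \frac{11}{4} + \frac{105}{8} \cdot 1\right) = 110224 + \left(- \frac{11}{4} + \frac{105}{8}\right) = 110224 + \frac{83}{8} = \frac{881875}{8}$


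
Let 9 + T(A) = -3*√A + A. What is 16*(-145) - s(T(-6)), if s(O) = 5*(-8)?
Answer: -2280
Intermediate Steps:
T(A) = -9 + A - 3*√A (T(A) = -9 + (-3*√A + A) = -9 + (A - 3*√A) = -9 + A - 3*√A)
s(O) = -40
16*(-145) - s(T(-6)) = 16*(-145) - 1*(-40) = -2320 + 40 = -2280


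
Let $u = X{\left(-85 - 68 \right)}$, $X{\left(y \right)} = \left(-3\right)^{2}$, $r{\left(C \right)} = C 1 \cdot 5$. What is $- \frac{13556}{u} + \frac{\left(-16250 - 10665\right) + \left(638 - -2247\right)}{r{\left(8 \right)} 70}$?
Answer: $- \frac{3817307}{2520} \approx -1514.8$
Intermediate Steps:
$r{\left(C \right)} = 5 C$ ($r{\left(C \right)} = C 5 = 5 C$)
$X{\left(y \right)} = 9$
$u = 9$
$- \frac{13556}{u} + \frac{\left(-16250 - 10665\right) + \left(638 - -2247\right)}{r{\left(8 \right)} 70} = - \frac{13556}{9} + \frac{\left(-16250 - 10665\right) + \left(638 - -2247\right)}{5 \cdot 8 \cdot 70} = \left(-13556\right) \frac{1}{9} + \frac{-26915 + \left(638 + 2247\right)}{40 \cdot 70} = - \frac{13556}{9} + \frac{-26915 + 2885}{2800} = - \frac{13556}{9} - \frac{2403}{280} = - \frac{3817307}{2520}$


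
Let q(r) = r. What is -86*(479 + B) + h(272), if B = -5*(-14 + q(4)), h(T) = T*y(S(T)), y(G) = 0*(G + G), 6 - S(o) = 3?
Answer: -45494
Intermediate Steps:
S(o) = 3 (S(o) = 6 - 1*3 = 6 - 3 = 3)
y(G) = 0 (y(G) = 0*(2*G) = 0)
h(T) = 0 (h(T) = T*0 = 0)
B = 50 (B = -5*(-14 + 4) = -5*(-10) = 50)
-86*(479 + B) + h(272) = -86*(479 + 50) + 0 = -86*529 + 0 = -45494 + 0 = -45494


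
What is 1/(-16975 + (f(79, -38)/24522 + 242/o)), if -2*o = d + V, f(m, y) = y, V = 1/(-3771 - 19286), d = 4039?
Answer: -570916434471/9691375773708068 ≈ -5.8910e-5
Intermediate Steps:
V = -1/23057 (V = 1/(-23057) = -1/23057 ≈ -4.3371e-5)
o = -46563611/23057 (o = -(4039 - 1/23057)/2 = -½*93127222/23057 = -46563611/23057 ≈ -2019.5)
1/(-16975 + (f(79, -38)/24522 + 242/o)) = 1/(-16975 + (-38/24522 + 242/(-46563611/23057))) = 1/(-16975 + (-38*1/24522 + 242*(-23057/46563611))) = 1/(-16975 + (-19/12261 - 5579794/46563611)) = 1/(-16975 - 69298562843/570916434471) = 1/(-9691375773708068/570916434471) = -570916434471/9691375773708068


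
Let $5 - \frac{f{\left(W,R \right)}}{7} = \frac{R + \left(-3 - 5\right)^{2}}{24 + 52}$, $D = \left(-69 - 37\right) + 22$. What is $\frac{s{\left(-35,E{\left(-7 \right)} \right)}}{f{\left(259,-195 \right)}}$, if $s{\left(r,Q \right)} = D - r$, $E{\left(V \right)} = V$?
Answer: $- \frac{76}{73} \approx -1.0411$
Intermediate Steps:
$D = -84$ ($D = -106 + 22 = -84$)
$f{\left(W,R \right)} = \frac{553}{19} - \frac{7 R}{76}$ ($f{\left(W,R \right)} = 35 - 7 \frac{R + \left(-3 - 5\right)^{2}}{24 + 52} = 35 - 7 \frac{R + \left(-8\right)^{2}}{76} = 35 - 7 \left(R + 64\right) \frac{1}{76} = 35 - 7 \left(64 + R\right) \frac{1}{76} = 35 - 7 \left(\frac{16}{19} + \frac{R}{76}\right) = 35 - \left(\frac{112}{19} + \frac{7 R}{76}\right) = \frac{553}{19} - \frac{7 R}{76}$)
$s{\left(r,Q \right)} = -84 - r$
$\frac{s{\left(-35,E{\left(-7 \right)} \right)}}{f{\left(259,-195 \right)}} = \frac{-84 - -35}{\frac{553}{19} - - \frac{1365}{76}} = \frac{-84 + 35}{\frac{553}{19} + \frac{1365}{76}} = - \frac{49}{\frac{3577}{76}} = \left(-49\right) \frac{76}{3577} = - \frac{76}{73}$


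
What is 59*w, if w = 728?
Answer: 42952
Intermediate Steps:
59*w = 59*728 = 42952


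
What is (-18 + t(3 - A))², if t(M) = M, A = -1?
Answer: 196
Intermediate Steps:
(-18 + t(3 - A))² = (-18 + (3 - 1*(-1)))² = (-18 + (3 + 1))² = (-18 + 4)² = (-14)² = 196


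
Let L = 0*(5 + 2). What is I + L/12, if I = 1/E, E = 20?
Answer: 1/20 ≈ 0.050000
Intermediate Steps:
L = 0 (L = 0*7 = 0)
I = 1/20 ≈ 0.050000
I + L/12 = 1/20 + 0/12 = 1/20 + (1/12)*0 = 1/20 + 0 = 1/20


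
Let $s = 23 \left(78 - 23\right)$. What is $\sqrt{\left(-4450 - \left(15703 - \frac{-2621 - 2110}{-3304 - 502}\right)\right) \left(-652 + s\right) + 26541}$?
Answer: $\frac{i \sqrt{178556989617710}}{3806} \approx 3510.9 i$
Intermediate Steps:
$s = 1265$ ($s = 23 \cdot 55 = 1265$)
$\sqrt{\left(-4450 - \left(15703 - \frac{-2621 - 2110}{-3304 - 502}\right)\right) \left(-652 + s\right) + 26541} = \sqrt{\left(-4450 - \left(15703 - \frac{-2621 - 2110}{-3304 - 502}\right)\right) \left(-652 + 1265\right) + 26541} = \sqrt{\left(-4450 - \left(15703 - \frac{4731}{3806}\right)\right) 613 + 26541} = \sqrt{\left(-4450 - \frac{59760887}{3806}\right) 613 + 26541} = \sqrt{\left(- \frac{76697587}{3806}\right) 613 + 26541} = \sqrt{- \frac{47015620831}{3806} + 26541} = \sqrt{- \frac{46914605785}{3806}} = \frac{i \sqrt{178556989617710}}{3806}$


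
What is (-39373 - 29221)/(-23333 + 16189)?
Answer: 34297/3572 ≈ 9.6016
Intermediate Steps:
(-39373 - 29221)/(-23333 + 16189) = -68594/(-7144) = -68594*(-1/7144) = 34297/3572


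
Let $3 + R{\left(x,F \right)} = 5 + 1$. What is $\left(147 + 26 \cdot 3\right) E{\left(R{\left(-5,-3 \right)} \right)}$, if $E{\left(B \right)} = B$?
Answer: $675$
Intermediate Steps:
$R{\left(x,F \right)} = 3$ ($R{\left(x,F \right)} = -3 + \left(5 + 1\right) = -3 + 6 = 3$)
$\left(147 + 26 \cdot 3\right) E{\left(R{\left(-5,-3 \right)} \right)} = \left(147 + 26 \cdot 3\right) 3 = \left(147 + 78\right) 3 = 225 \cdot 3 = 675$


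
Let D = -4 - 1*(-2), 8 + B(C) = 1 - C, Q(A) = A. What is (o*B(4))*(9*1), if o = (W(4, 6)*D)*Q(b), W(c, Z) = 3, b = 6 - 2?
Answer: 2376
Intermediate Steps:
b = 4
B(C) = -7 - C (B(C) = -8 + (1 - C) = -7 - C)
D = -2 (D = -4 + 2 = -2)
o = -24 (o = (3*(-2))*4 = -6*4 = -24)
(o*B(4))*(9*1) = (-24*(-7 - 1*4))*(9*1) = -24*(-7 - 4)*9 = -24*(-11)*9 = 264*9 = 2376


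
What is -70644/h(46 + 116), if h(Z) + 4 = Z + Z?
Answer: -17661/80 ≈ -220.76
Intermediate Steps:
h(Z) = -4 + 2*Z (h(Z) = -4 + (Z + Z) = -4 + 2*Z)
-70644/h(46 + 116) = -70644/(-4 + 2*(46 + 116)) = -70644/(-4 + 2*162) = -70644/(-4 + 324) = -70644/320 = -70644*1/320 = -17661/80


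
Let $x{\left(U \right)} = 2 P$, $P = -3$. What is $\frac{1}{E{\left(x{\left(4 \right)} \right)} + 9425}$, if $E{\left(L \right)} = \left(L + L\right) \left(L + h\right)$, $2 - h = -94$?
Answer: $\frac{1}{8345} \approx 0.00011983$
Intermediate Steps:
$h = 96$ ($h = 2 - -94 = 2 + 94 = 96$)
$x{\left(U \right)} = -6$ ($x{\left(U \right)} = 2 \left(-3\right) = -6$)
$E{\left(L \right)} = 2 L \left(96 + L\right)$ ($E{\left(L \right)} = \left(L + L\right) \left(L + 96\right) = 2 L \left(96 + L\right)$)
$\frac{1}{E{\left(x{\left(4 \right)} \right)} + 9425} = \frac{1}{2 \left(-6\right) \left(96 - 6\right) + 9425} = \frac{1}{2 \left(-6\right) 90 + 9425} = \frac{1}{-1080 + 9425} = \frac{1}{8345}$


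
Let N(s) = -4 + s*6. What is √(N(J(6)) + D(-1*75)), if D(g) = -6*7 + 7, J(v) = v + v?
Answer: √33 ≈ 5.7446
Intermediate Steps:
J(v) = 2*v
D(g) = -35 (D(g) = -42 + 7 = -35)
N(s) = -4 + 6*s
√(N(J(6)) + D(-1*75)) = √((-4 + 6*(2*6)) - 35) = √((-4 + 6*12) - 35) = √((-4 + 72) - 35) = √(68 - 35) = √33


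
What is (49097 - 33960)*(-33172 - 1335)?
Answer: -522332459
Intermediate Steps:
(49097 - 33960)*(-33172 - 1335) = 15137*(-34507) = -522332459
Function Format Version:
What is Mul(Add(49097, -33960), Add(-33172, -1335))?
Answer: -522332459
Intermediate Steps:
Mul(Add(49097, -33960), Add(-33172, -1335)) = Mul(15137, -34507) = -522332459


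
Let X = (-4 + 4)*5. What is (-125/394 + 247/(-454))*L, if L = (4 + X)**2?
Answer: -616272/44719 ≈ -13.781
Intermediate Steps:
X = 0 (X = 0*5 = 0)
L = 16 (L = (4 + 0)**2 = 4**2 = 16)
(-125/394 + 247/(-454))*L = (-125/394 + 247/(-454))*16 = (-125*1/394 + 247*(-1/454))*16 = (-125/394 - 247/454)*16 = -38517/44719*16 = -616272/44719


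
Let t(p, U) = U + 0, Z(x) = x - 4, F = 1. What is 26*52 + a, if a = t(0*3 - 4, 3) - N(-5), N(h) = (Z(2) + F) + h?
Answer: 1361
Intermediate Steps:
Z(x) = -4 + x
N(h) = -1 + h (N(h) = ((-4 + 2) + 1) + h = (-2 + 1) + h = -1 + h)
t(p, U) = U
a = 9 (a = 3 - (-1 - 5) = 3 - 1*(-6) = 3 + 6 = 9)
26*52 + a = 26*52 + 9 = 1352 + 9 = 1361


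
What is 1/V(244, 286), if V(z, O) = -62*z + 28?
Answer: -1/15100 ≈ -6.6225e-5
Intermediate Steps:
V(z, O) = 28 - 62*z
1/V(244, 286) = 1/(28 - 62*244) = 1/(28 - 15128) = 1/(-15100) = -1/15100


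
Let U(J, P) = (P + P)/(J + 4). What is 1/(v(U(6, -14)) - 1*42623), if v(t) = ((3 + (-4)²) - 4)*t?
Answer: -1/42665 ≈ -2.3438e-5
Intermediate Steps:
U(J, P) = 2*P/(4 + J) (U(J, P) = (2*P)/(4 + J) = 2*P/(4 + J))
v(t) = 15*t (v(t) = ((3 + 16) - 4)*t = (19 - 4)*t = 15*t)
1/(v(U(6, -14)) - 1*42623) = 1/(15*(2*(-14)/(4 + 6)) - 1*42623) = 1/(15*(2*(-14)/10) - 42623) = 1/(15*(2*(-14)*(⅒)) - 42623) = 1/(15*(-14/5) - 42623) = 1/(-42 - 42623) = 1/(-42665) = -1/42665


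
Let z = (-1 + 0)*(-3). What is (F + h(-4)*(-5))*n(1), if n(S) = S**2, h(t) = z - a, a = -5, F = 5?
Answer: -35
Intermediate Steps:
z = 3 (z = -1*(-3) = 3)
h(t) = 8 (h(t) = 3 - 1*(-5) = 3 + 5 = 8)
(F + h(-4)*(-5))*n(1) = (5 + 8*(-5))*1**2 = (5 - 40)*1 = -35*1 = -35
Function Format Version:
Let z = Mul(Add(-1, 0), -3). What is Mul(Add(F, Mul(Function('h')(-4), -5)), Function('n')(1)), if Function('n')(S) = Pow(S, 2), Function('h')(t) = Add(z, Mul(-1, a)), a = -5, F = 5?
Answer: -35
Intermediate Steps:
z = 3 (z = Mul(-1, -3) = 3)
Function('h')(t) = 8 (Function('h')(t) = Add(3, Mul(-1, -5)) = Add(3, 5) = 8)
Mul(Add(F, Mul(Function('h')(-4), -5)), Function('n')(1)) = Mul(Add(5, Mul(8, -5)), Pow(1, 2)) = Mul(Add(5, -40), 1) = Mul(-35, 1) = -35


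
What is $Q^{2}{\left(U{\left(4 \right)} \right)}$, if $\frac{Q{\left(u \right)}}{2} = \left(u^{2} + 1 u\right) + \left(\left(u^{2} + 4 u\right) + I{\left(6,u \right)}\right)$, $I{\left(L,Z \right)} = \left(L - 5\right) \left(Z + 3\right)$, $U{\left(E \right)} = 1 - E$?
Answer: $36$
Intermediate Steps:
$I{\left(L,Z \right)} = \left(-5 + L\right) \left(3 + Z\right)$
$Q{\left(u \right)} = 6 + 4 u^{2} + 12 u$ ($Q{\left(u \right)} = 2 \left(\left(u^{2} + 1 u\right) + \left(\left(u^{2} + 4 u\right) + \left(-15 - 5 u + 3 \cdot 6 + 6 u\right)\right)\right) = 2 \left(\left(u^{2} + u\right) + \left(\left(u^{2} + 4 u\right) + \left(-15 - 5 u + 18 + 6 u\right)\right)\right) = 2 \left(\left(u + u^{2}\right) + \left(\left(u^{2} + 4 u\right) + \left(3 + u\right)\right)\right) = 2 \left(\left(u + u^{2}\right) + \left(3 + u^{2} + 5 u\right)\right) = 2 \left(3 + 2 u^{2} + 6 u\right) = 6 + 4 u^{2} + 12 u$)
$Q^{2}{\left(U{\left(4 \right)} \right)} = \left(6 + 4 \left(1 - 4\right)^{2} + 12 \left(1 - 4\right)\right)^{2} = \left(6 + 4 \left(-3\right)^{2} + 12 \left(-3\right)\right)^{2} = \left(6 + 4 \cdot 9 - 36\right)^{2} = \left(6 + 36 - 36\right)^{2} = 6^{2} = 36$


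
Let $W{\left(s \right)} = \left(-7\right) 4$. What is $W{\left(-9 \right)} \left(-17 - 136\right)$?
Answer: $4284$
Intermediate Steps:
$W{\left(s \right)} = -28$
$W{\left(-9 \right)} \left(-17 - 136\right) = - 28 \left(-17 - 136\right) = \left(-28\right) \left(-153\right) = 4284$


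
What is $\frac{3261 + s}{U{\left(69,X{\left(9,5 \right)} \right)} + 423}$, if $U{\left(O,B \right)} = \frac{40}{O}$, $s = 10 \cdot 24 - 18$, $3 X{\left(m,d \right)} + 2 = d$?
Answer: $\frac{240327}{29227} \approx 8.2228$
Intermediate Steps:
$X{\left(m,d \right)} = - \frac{2}{3} + \frac{d}{3}$
$s = 222$ ($s = 240 - 18 = 222$)
$\frac{3261 + s}{U{\left(69,X{\left(9,5 \right)} \right)} + 423} = \frac{3261 + 222}{\frac{40}{69} + 423} = \frac{3483}{40 \cdot \frac{1}{69} + 423} = \frac{3483}{\frac{40}{69} + 423} = \frac{3483}{\frac{29227}{69}} = 3483 \cdot \frac{69}{29227} = \frac{240327}{29227}$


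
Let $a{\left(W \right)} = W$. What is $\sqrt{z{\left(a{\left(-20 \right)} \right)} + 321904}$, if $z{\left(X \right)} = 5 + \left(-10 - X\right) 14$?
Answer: $\sqrt{322049} \approx 567.49$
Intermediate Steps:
$z{\left(X \right)} = -135 - 14 X$ ($z{\left(X \right)} = 5 - \left(140 + 14 X\right) = -135 - 14 X$)
$\sqrt{z{\left(a{\left(-20 \right)} \right)} + 321904} = \sqrt{\left(-135 - -280\right) + 321904} = \sqrt{\left(-135 + 280\right) + 321904} = \sqrt{145 + 321904} = \sqrt{322049}$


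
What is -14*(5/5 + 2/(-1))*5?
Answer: 70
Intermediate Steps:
-14*(5/5 + 2/(-1))*5 = -14*(5*(1/5) + 2*(-1))*5 = -14*(1 - 2)*5 = -14*(-1)*5 = 14*5 = 70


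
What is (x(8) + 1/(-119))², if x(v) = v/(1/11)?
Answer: 109641841/14161 ≈ 7742.5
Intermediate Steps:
x(v) = 11*v (x(v) = v/(1/11) = v*11 = 11*v)
(x(8) + 1/(-119))² = (11*8 + 1/(-119))² = (88 - 1/119)² = (10471/119)² = 109641841/14161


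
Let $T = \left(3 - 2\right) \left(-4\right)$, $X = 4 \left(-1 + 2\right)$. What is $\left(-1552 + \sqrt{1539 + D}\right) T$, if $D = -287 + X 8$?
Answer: $6208 - 8 \sqrt{321} \approx 6064.7$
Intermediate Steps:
$X = 4$ ($X = 4 \cdot 1 = 4$)
$T = -4$ ($T = 1 \left(-4\right) = -4$)
$D = -255$ ($D = -287 + 4 \cdot 8 = -287 + 32 = -255$)
$\left(-1552 + \sqrt{1539 + D}\right) T = \left(-1552 + \sqrt{1539 - 255}\right) \left(-4\right) = \left(-1552 + \sqrt{1284}\right) \left(-4\right) = \left(-1552 + 2 \sqrt{321}\right) \left(-4\right) = 6208 - 8 \sqrt{321}$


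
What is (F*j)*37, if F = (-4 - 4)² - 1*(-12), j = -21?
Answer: -59052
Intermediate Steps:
F = 76 (F = (-8)² + 12 = 64 + 12 = 76)
(F*j)*37 = (76*(-21))*37 = -1596*37 = -59052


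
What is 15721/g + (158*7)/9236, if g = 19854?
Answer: 20894710/22921443 ≈ 0.91158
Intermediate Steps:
15721/g + (158*7)/9236 = 15721/19854 + (158*7)/9236 = 15721*(1/19854) + 1106*(1/9236) = 15721/19854 + 553/4618 = 20894710/22921443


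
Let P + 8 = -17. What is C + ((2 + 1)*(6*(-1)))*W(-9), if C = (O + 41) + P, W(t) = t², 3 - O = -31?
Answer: -1408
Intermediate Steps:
O = 34 (O = 3 - 1*(-31) = 3 + 31 = 34)
P = -25 (P = -8 - 17 = -25)
C = 50 (C = (34 + 41) - 25 = 75 - 25 = 50)
C + ((2 + 1)*(6*(-1)))*W(-9) = 50 + ((2 + 1)*(6*(-1)))*(-9)² = 50 + (3*(-6))*81 = 50 - 18*81 = 50 - 1458 = -1408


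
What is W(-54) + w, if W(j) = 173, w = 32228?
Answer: 32401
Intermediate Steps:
W(-54) + w = 173 + 32228 = 32401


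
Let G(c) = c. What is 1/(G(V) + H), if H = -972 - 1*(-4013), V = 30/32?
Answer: 16/48671 ≈ 0.00032874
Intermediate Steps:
V = 15/16 (V = 30*(1/32) = 15/16 ≈ 0.93750)
H = 3041 (H = -972 + 4013 = 3041)
1/(G(V) + H) = 1/(15/16 + 3041) = 1/(48671/16) = 16/48671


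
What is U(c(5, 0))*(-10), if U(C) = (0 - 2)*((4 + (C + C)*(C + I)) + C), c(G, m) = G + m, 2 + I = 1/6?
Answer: 2440/3 ≈ 813.33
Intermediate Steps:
I = -11/6 (I = -2 + 1/6 = -2 + ⅙ = -11/6 ≈ -1.8333)
U(C) = -8 - 2*C - 4*C*(-11/6 + C) (U(C) = (0 - 2)*((4 + (C + C)*(C - 11/6)) + C) = -2*((4 + (2*C)*(-11/6 + C)) + C) = -2*((4 + 2*C*(-11/6 + C)) + C) = -2*(4 + C + 2*C*(-11/6 + C)) = -8 - 2*C - 4*C*(-11/6 + C))
U(c(5, 0))*(-10) = (-8 - 4*(5 + 0)² + 16*(5 + 0)/3)*(-10) = (-8 - 4*5² + (16/3)*5)*(-10) = (-8 - 4*25 + 80/3)*(-10) = (-8 - 100 + 80/3)*(-10) = -244/3*(-10) = 2440/3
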